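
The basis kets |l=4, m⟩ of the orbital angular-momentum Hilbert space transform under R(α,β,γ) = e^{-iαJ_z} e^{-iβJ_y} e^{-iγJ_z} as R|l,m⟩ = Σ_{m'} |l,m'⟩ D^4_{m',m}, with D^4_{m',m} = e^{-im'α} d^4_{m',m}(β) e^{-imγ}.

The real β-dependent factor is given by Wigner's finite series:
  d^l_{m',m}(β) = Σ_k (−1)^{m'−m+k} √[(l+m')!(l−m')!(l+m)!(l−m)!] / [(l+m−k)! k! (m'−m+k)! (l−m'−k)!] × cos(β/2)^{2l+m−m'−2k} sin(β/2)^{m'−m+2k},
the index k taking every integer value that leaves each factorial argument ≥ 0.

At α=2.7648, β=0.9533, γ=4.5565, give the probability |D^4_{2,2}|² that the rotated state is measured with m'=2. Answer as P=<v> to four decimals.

First d^4_{2,2}(β=0.9533), then the phase factors e^{-i(2)α} and e^{-i(2)γ}:
Half-angle: c=0.888537, s=0.458805. N=√(720·2·720·2)=1440.000000
k: max(0,(2)−(2))=0 … min(4+(2),4−(2))=2
  k=0: (−1)^0·1440.0000/(1440)·0.8885^8·0.4588^0 = +0.388511
  k=1: (−1)^1·1440.0000/(120)·0.8885^6·0.4588^2 = -1.243056
  k=2: (−1)^2·1440.0000/(96)·0.8885^4·0.4588^4 = +0.414292
d^4_{2,2}(0.9533) = +0.388511 -1.243056 +0.414292 = -0.440253
|D^4_{2,2}|² = |d^4_{2,2}(β)|² = (-0.440253)² = 0.193822 (the z-rotation phases have unit modulus)

P=0.1938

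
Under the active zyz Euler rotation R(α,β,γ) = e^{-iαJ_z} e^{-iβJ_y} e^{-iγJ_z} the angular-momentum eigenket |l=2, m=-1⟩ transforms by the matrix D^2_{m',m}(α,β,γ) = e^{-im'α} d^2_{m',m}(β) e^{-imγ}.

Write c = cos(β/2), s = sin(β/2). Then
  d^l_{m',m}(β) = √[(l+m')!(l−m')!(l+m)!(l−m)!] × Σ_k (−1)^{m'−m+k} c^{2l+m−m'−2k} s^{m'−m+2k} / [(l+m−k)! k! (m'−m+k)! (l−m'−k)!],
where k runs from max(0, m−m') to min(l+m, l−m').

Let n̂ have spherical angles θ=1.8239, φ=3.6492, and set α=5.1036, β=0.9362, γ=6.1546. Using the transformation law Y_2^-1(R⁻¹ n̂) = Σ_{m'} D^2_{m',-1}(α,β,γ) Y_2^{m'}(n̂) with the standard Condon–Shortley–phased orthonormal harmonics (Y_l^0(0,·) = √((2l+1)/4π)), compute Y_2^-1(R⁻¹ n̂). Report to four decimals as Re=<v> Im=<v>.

Re=-0.0174 Im=-0.0411

Need the full column D^2_{m',-1} for m'=−2..2 at α=5.1036, β=0.9362, γ=6.1546.
cos(β/2)=0.892427, sin(β/2)=0.451191
d^2_{-2,-1}: single k=1 term ⇒ +0.641371;  D = -0.509092-0.390105i
d^2_{-1,-1}: k∈[0..1] ⇒ +0.634295 -0.486394 = +0.147900;  D = +0.038397-0.142829i
d^2_{0,-1}: k∈[0..1] ⇒ -0.785516 +0.200785 = -0.584731;  D = -0.579903+0.074981i
d^2_{1,-1}: k∈[0..1] ⇒ +0.486394 -0.041442 = +0.444952;  D = +0.221009+0.386183i
d^2_{2,-1}: single k=0 term ⇒ -0.163940;  D = +0.100487-0.129533i
Y_2^{m'}(θ=1.8239,φ=3.6492) and Σ D·Y over m':
  (-0.5091-0.3901i)·(+0.1910-0.3076i)  (+0.0384-0.1428i)·(+0.1637-0.0910i)  (-0.5799+0.0750i)·(-0.2561+0.0000i)  (+0.2210+0.3862i)·(-0.1637-0.0910i)  (+0.1005-0.1295i)·(+0.1910+0.3076i)
Y_2^-1(R⁻¹ n̂) = -0.017422-0.041127i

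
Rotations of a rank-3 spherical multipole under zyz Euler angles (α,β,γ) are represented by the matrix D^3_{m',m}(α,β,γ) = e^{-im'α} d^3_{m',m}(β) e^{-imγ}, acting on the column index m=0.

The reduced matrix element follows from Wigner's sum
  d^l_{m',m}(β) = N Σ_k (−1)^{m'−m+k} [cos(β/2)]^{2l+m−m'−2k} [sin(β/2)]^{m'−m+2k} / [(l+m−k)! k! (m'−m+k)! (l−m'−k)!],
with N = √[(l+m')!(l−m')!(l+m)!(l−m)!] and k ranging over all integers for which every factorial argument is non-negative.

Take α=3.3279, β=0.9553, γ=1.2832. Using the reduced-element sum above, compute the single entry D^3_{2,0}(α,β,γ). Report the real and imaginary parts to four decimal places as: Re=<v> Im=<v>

Re=0.4909 Im=-0.1919

First d^3_{2,0}(β=0.9553), then the phase factors e^{-i(2)α} and e^{-i(0)γ}:
Half-angle: c=0.888078, s=0.459693. N=√(120·1·6·6)=65.726707
The bounds max(0,m−m')=0 and min(l+m,l−m')=1 give 2 terms
  k=0: (−1)^2·65.7267/(12)·0.8881^4·0.4597^2 = +0.719948
  k=1: (−1)^3·65.7267/(12)·0.8881^2·0.4597^4 = -0.192902
d^3_{2,0}(0.9553) = +0.719948 -0.192902 = +0.527046
Attach z-rotation phases: D = e^{-i(2)(3.3279)}·(+0.527046)·e^{-i(0)(1.2832)} = +0.490880-0.191872i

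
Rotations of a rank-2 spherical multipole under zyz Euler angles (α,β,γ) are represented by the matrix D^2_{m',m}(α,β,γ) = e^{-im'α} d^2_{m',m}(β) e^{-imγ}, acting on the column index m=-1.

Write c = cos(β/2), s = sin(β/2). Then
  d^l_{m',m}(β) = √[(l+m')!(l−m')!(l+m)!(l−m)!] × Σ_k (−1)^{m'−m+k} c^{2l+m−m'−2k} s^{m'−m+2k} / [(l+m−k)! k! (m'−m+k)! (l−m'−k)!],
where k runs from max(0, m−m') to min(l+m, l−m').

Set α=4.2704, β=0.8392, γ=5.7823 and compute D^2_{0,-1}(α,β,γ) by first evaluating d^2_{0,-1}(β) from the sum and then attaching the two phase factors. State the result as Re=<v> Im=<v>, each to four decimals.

Re=-0.5340 Im=0.2924

First d^2_{0,-1}(β=0.8392), then the phase factors e^{-i(0)α} and e^{-i(-1)γ}:
With c≡cos(β/2)=0.913252 and s≡sin(β/2)=0.407395, N=[2·2·1·6]^{1/2}=4.898979
The bounds max(0,m−m')=0 and min(l+m,l−m')=1 give 2 terms
  k=0: (−1)^1·4.8990/(2)·0.9133^3·0.4074^1 = -0.760087
  k=1: (−1)^2·4.8990/(2)·0.9133^1·0.4074^3 = +0.151256
d^2_{0,-1}(0.8392) = -0.760087 +0.151256 = -0.608831
D = (+1.000000+0.000000i)·(-0.608831)·(+0.877158-0.480202i) = -0.534041+0.292362i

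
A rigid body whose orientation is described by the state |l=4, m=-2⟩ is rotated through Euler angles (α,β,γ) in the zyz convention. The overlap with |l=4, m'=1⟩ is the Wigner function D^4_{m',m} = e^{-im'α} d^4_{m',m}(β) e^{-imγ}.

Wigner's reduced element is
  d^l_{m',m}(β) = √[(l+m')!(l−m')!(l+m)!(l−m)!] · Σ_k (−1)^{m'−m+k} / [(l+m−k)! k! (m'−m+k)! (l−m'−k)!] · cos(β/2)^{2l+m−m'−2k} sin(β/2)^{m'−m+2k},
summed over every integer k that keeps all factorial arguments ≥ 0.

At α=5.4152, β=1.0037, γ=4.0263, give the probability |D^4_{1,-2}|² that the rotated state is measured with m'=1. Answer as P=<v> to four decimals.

P=0.2202

First d^4_{1,-2}(β=1.0037), then the phase factors e^{-i(1)α} and e^{-i(-2)γ}:
Half-angle: c=0.876694, s=0.481048. N=√(120·6·2·720)=1018.233765
Admissible k: 0..2 (factorial args all ≥0)
  k=0: (−1)^3·1018.2338/(72)·0.8767^5·0.4810^3 = -0.815307
  k=1: (−1)^4·1018.2338/(48)·0.8767^3·0.4810^5 = +0.368208
  k=2: (−1)^5·1018.2338/(240)·0.8767^1·0.4810^7 = -0.022172
d^4_{1,-2}(1.0037) = -0.815307 +0.368208 -0.022172 = -0.469271
|D^4_{1,-2}|² = |d^4_{1,-2}(β)|² = (-0.469271)² = 0.220215 (the z-rotation phases have unit modulus)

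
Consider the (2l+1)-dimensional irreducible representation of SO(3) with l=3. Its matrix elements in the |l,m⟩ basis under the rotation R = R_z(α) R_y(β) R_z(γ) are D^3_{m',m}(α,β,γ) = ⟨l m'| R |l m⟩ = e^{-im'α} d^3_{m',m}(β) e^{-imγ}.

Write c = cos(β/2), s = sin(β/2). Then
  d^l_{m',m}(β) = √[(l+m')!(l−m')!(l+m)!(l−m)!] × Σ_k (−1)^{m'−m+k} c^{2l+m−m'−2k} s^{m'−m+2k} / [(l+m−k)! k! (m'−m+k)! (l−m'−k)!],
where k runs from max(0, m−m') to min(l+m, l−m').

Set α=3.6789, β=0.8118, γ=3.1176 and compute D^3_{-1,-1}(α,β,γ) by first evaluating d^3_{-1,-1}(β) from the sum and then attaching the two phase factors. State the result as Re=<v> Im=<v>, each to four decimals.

D^3_{-1,-1}(3.6789,0.8118,3.1176) = e^{-i·-1·3.6789}·d^3_{-1,-1}(0.8118)·e^{-i·-1·3.1176}. Compute d first:
Half-angle: c=0.918747, s=0.394846. N=√(2·24·2·24)=48.000000
k: max(0,(-1)−(-1))=0 … min(3+(-1),3−(-1))=2
  k=0: (−1)^0·48.0000/(48)·0.9187^6·0.3948^0 = +0.601418
  k=1: (−1)^1·48.0000/(6)·0.9187^4·0.3948^2 = -0.888648
  k=2: (−1)^2·48.0000/(8)·0.9187^2·0.3948^4 = +0.123099
d^3_{-1,-1}(0.8118) = +0.601418 -0.888648 +0.123099 = -0.164130
Phases: e^{-i·(-1)·3.6789}=-0.859090-0.511825i, e^{-i·(-1)·3.1176}=-0.999712+0.023990i ⇒ D=-0.142977-0.080599i

Re=-0.1430 Im=-0.0806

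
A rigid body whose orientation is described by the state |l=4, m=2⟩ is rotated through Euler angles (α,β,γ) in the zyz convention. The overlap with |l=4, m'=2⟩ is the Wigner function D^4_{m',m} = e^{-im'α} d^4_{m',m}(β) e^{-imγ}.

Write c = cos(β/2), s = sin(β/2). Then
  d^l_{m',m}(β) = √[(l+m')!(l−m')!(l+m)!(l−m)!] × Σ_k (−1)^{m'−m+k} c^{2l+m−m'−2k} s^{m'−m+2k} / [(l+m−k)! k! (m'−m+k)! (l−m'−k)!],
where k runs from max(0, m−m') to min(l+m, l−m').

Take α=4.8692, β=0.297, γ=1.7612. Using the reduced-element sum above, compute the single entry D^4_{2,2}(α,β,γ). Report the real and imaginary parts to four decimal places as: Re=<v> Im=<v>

Re=0.5197 Im=-0.4328

First d^4_{2,2}(β=0.297), then the phase factors e^{-i(2)α} and e^{-i(2)γ}:
With c≡cos(β/2)=0.988994 and s≡sin(β/2)=0.147955, N=[720·2·720·2]^{1/2}=1440.000000
k∈{0,1,2} keeps every argument non-negative
  k=0: (−1)^0·1440.0000/(1440)·0.9890^8·0.1480^0 = +0.915271
  k=1: (−1)^1·1440.0000/(120)·0.9890^6·0.1480^2 = -0.245811
  k=2: (−1)^2·1440.0000/(96)·0.9890^4·0.1480^4 = +0.006877
d^4_{2,2}(0.297) = +0.915271 -0.245811 +0.006877 = +0.676336
Phases: e^{-i·(2)·4.8692}=-0.951222+0.308506i, e^{-i·(2)·1.7612}=-0.928365+0.371670i ⇒ D=+0.519710-0.432820i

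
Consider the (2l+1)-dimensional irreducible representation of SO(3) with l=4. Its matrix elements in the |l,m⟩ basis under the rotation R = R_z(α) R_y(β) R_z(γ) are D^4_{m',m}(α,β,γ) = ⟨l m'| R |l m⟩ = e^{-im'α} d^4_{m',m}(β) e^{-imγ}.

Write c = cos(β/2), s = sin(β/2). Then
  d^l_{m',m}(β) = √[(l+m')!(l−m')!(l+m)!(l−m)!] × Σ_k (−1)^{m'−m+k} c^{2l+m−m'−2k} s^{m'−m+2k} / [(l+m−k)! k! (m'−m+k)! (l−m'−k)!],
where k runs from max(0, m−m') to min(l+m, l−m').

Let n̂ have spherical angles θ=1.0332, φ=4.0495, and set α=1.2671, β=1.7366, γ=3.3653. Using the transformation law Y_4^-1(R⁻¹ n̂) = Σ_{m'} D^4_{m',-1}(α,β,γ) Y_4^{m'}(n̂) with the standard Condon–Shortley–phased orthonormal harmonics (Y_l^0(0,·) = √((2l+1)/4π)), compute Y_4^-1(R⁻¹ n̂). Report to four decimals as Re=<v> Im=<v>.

Re=-0.2940 Im=-0.3743

Need the full column D^4_{m',-1} for m'=−4..4 at α=1.2671, β=1.7366, γ=3.3653.
cos(β/2)=0.646125, sin(β/2)=0.763232
d^4_{-4,-1}: single k=3 term ⇒ +0.374667;  D = -0.205238+0.313453i
d^4_{-3,-1}: k∈[2..3] ⇒ +0.336420 -0.782367 = -0.445947;  D = -0.282960-0.344677i
d^4_{-2,-1}: k∈[1..3] ⇒ +0.152233 -1.062082 +0.987976 = +0.078127;  D = +0.072446-0.029246i
d^4_{-1,-1}: k∈[0..3] ⇒ +0.030376 -0.635775 +1.774242 -0.825223 = +0.343621;  D = -0.027457-0.342522i
d^4_{0,-1}: k∈[0..3] ⇒ -0.160467 +1.343439 -1.874553 +0.435939 = -0.255642;  D = +0.249272+0.056713i
d^4_{1,-1}: k∈[0..3] ⇒ +0.423850 -1.774242 +1.237834 -0.115147 = -0.227704;  D = +0.114602-0.196763i
d^4_{2,-1}: k∈[0..2] ⇒ -0.708055 +1.481964 -0.413568 = +0.360341;  D = +0.242893+0.266174i
d^4_{3,-1}: k∈[0..1] ⇒ +0.782367 -0.655000 = +0.127367;  D = +0.115451-0.053789i
d^4_{4,-1}: single k=0 term ⇒ -0.522788;  D = +0.068965+0.518219i
Y_4^{m'}(θ=1.0332,φ=4.0495) and Σ D·Y over m':
  (-0.2052+0.3135i)·(-0.2125+0.1134i)  (-0.2830-0.3447i)·(+0.3712+0.1648i)  (+0.0724-0.0292i)·(-0.0500-0.2001i)  (-0.0275-0.3425i)·(+0.1491-0.1910i)  (+0.2493+0.0567i)·(-0.2602+0.0000i)  (+0.1146-0.1968i)·(-0.1491-0.1910i)  (+0.2429+0.2662i)·(-0.0500+0.2001i)  (+0.1155-0.0538i)·(-0.3712+0.1648i)  (+0.0690+0.5182i)·(-0.2125-0.1134i)
Y_4^-1(R⁻¹ n̂) = -0.293967-0.374330i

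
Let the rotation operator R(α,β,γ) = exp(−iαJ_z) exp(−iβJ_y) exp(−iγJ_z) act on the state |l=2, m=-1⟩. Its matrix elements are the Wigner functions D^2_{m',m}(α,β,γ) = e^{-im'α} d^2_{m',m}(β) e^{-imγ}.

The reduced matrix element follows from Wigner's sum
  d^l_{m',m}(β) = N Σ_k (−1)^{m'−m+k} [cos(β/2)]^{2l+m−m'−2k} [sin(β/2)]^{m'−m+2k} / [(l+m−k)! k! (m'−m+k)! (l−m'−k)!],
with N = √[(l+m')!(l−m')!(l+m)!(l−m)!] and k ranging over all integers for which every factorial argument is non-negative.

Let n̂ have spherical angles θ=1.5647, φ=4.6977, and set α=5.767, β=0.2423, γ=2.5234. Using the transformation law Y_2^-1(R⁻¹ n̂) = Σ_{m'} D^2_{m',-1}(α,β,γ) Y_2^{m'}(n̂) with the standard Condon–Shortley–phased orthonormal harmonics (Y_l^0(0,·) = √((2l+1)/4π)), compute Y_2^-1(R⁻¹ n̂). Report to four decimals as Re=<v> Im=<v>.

Re=-0.0831 Im=-0.0417

Need the full column D^2_{m',-1} for m'=−2..2 at α=5.767, β=0.2423, γ=2.5234.
cos(β/2)=0.992670, sin(β/2)=0.120854
d^2_{-2,-1}: single k=1 term ⇒ +0.236432;  D = +0.018839+0.235680i
d^2_{-1,-1}: k∈[0..1] ⇒ +0.971002 -0.043177 = +0.927825;  D = -0.392188+0.840861i
d^2_{0,-1}: k∈[0..1] ⇒ -0.289568 +0.004292 = -0.285276;  D = +0.232480-0.165336i
d^2_{1,-1}: k∈[0..1] ⇒ +0.043177 -0.000213 = +0.042964;  D = -0.042740+0.004375i
d^2_{2,-1}: single k=0 term ⇒ -0.003504;  D = +0.003208+0.001410i
Y_2^{m'}(θ=1.5647,φ=4.6977) and Σ D·Y over m':
  (+0.0188+0.2357i)·(-0.3861-0.0113i)  (-0.3922+0.8409i)·(-0.0001+0.0047i)  (+0.2325-0.1653i)·(-0.3154+0.0000i)  (-0.0427+0.0044i)·(+0.0001+0.0047i)  (+0.0032+0.0014i)·(-0.3861+0.0113i)
Y_2^-1(R⁻¹ n̂) = -0.083124-0.041683i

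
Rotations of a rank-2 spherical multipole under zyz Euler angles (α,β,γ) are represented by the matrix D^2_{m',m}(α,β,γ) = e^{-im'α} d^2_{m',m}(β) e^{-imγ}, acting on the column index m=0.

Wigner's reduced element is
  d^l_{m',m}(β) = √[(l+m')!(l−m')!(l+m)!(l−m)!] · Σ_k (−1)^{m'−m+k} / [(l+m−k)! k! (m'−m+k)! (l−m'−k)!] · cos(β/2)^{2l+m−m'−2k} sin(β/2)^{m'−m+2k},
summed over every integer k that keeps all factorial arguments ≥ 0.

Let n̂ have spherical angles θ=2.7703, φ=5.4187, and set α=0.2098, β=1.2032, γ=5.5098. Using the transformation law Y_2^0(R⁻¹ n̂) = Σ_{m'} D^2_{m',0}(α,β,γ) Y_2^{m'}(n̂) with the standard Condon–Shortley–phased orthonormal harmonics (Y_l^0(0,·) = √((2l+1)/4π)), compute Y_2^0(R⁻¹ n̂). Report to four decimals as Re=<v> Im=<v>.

Re=-0.2869 Im=0.0000

Need the full column D^2_{m',0} for m'=−2..2 at α=0.2098, β=1.2032, γ=5.5098.
cos(β/2)=0.824431, sin(β/2)=0.565962
d^2_{-2,0}: single k=2 term ⇒ +0.533285;  D = +0.487024+0.217258i
d^2_{-1,0}: k∈[1..2] ⇒ +0.776830 -0.366094 = +0.410737;  D = +0.401730+0.085542i
d^2_{0,0}: k∈[0..2] ⇒ +0.461974 -0.870851 +0.102601 = -0.306276;  D = -0.306276+0.000000i
d^2_{1,0}: k∈[0..1] ⇒ -0.776830 +0.366094 = -0.410737;  D = -0.401730+0.085542i
d^2_{2,0}: single k=0 term ⇒ +0.533285;  D = +0.487024-0.217258i
Y_2^{m'}(θ=2.7703,φ=5.4187) and Σ D·Y over m':
  (+0.4870+0.2173i)·(-0.0080+0.0502i)  (+0.4017+0.0855i)·(-0.1695-0.1987i)  (-0.3063+0.0000i)·(+0.5062+0.0000i)  (-0.4017+0.0855i)·(+0.1695-0.1987i)  (+0.4870-0.2173i)·(-0.0080-0.0502i)
Y_2^0(R⁻¹ n̂) = -0.286877+0.000000i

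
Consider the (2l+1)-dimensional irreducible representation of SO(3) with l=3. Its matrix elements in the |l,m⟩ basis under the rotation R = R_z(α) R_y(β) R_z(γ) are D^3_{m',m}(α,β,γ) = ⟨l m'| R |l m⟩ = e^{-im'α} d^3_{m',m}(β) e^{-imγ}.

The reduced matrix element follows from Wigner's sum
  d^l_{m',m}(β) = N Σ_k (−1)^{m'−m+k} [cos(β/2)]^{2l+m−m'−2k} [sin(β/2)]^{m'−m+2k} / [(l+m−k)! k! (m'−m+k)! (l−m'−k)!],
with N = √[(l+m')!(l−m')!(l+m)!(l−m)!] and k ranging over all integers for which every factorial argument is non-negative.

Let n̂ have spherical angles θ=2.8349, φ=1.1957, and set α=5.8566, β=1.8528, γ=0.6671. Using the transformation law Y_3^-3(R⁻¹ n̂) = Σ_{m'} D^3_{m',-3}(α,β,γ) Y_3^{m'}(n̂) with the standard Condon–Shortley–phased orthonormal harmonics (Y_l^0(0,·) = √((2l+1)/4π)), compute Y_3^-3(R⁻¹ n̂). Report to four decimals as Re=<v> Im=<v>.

Re=0.1880 Im=0.3286

Need the full column D^3_{m',-3} for m'=−3..3 at α=5.8566, β=1.8528, γ=0.6671.
cos(β/2)=0.600716, sin(β/2)=0.799463
d^3_{-3,-3}: single k=0 term ⇒ +0.046991;  D = +0.035280+0.031040i
d^3_{-2,-3}: single k=0 term ⇒ -0.153186;  D = -0.062836-0.139705i
d^3_{-1,-3}: single k=0 term ⇒ +0.322343;  D = -0.001263+0.322341i
d^3_{0,-3}: single k=0 term ⇒ -0.495355;  D = +0.206726-0.450157i
d^3_{1,-3}: single k=0 term ⇒ +0.570922;  D = -0.431582+0.373749i
d^3_{2,-3}: single k=0 term ⇒ -0.480546;  D = +0.460874-0.136088i
d^3_{3,-3}: single k=0 term ⇒ +0.261089;  D = -0.258554-0.036294i
Y_3^{m'}(θ=2.8349,φ=1.1957) and Σ D·Y over m':
  (+0.0353+0.0310i)·(-0.0104+0.0049i)  (-0.0628-0.1397i)·(+0.0650+0.0605i)  (-0.0013+0.3223i)·(+0.1267-0.3218i)  (+0.2067-0.4502i)·(-0.5494+0.0000i)  (-0.4316+0.3737i)·(-0.1267-0.3218i)  (+0.4609-0.1361i)·(+0.0650-0.0605i)  (-0.2586-0.0363i)·(+0.0104+0.0049i)
Y_3^-3(R⁻¹ n̂) = +0.187987+0.328648i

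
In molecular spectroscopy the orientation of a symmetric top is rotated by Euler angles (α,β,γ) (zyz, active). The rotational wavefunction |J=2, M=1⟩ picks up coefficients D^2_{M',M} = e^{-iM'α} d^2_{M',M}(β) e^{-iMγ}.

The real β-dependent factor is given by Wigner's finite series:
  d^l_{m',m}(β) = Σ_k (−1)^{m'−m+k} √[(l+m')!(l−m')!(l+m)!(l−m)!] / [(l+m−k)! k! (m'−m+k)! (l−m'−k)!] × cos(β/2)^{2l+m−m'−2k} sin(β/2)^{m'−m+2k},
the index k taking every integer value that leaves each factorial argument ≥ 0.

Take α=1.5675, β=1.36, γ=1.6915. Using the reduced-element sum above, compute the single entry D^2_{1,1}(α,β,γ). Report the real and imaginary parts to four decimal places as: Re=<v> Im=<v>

Re=0.3492 Im=-0.0412

First d^2_{1,1}(β=1.36), then the phase factors e^{-i(1)α} and e^{-i(1)γ}:
With c≡cos(β/2)=0.777573 and s≡sin(β/2)=0.628793, N=[6·1·6·1]^{1/2}=6.000000
k: max(0,(1)−(1))=0 … min(2+(1),2−(1))=1
  k=0: (−1)^0·6.0000/(6)·0.7776^4·0.6288^0 = +0.365565
  k=1: (−1)^1·6.0000/(2)·0.7776^2·0.6288^2 = -0.717164
d^2_{1,1}(1.36) = +0.365565 -0.717164 = -0.351600
D = (+0.003296-0.999995i)·(-0.351600)·(-0.120411-0.992724i) = +0.349179-0.041186i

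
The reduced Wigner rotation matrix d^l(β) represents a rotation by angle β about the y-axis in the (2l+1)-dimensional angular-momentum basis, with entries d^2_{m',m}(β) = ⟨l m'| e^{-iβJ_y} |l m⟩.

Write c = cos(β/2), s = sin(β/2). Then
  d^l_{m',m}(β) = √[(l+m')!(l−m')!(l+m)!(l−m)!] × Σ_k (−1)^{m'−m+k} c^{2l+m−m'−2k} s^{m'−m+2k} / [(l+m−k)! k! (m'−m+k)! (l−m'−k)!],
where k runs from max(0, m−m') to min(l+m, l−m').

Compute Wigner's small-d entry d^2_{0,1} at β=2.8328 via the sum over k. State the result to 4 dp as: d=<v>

d=-0.3546

d^2_{0,1}(β=2.8328) via Wigner's sum:
Half-angle: c=0.153784, s=0.988105. N=√(2·2·6·1)=4.898979
Admissible k: 1..2 (factorial args all ≥0)
  k=1: (−1)^0·4.8990/(2)·0.1538^3·0.9881^1 = +0.008803
  k=2: (−1)^1·4.8990/(2)·0.1538^1·0.9881^3 = -0.363408
d^2_{0,1}(2.8328) = +0.008803 -0.363408 = -0.354605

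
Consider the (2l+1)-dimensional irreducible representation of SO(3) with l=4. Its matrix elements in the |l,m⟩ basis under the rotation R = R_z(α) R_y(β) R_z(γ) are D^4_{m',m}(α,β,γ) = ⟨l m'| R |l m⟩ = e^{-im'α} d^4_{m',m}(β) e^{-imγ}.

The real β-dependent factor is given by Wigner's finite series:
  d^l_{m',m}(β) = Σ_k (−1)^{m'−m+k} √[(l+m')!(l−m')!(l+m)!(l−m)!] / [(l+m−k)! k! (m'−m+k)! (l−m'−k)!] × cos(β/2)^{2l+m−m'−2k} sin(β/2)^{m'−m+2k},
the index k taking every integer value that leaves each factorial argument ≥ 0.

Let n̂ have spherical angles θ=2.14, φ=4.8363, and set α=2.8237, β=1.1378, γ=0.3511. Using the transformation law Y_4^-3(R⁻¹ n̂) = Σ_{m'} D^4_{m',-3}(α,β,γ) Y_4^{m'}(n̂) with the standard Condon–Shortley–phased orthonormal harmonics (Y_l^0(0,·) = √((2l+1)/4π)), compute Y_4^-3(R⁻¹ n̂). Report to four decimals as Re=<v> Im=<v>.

Need the full column D^4_{m',-3} for m'=−4..4 at α=2.8237, β=1.1378, γ=0.3511.
cos(β/2)=0.842494, sin(β/2)=0.538706
d^4_{-4,-3}: single k=1 term ⇒ +0.459055;  D = +0.448163-0.099404i
d^4_{-3,-3}: k∈[0..1] ⇒ +0.253825 -0.726444 = -0.472619;  D = +0.470275+0.047005i
d^4_{-2,-3}: k∈[0..1] ⇒ -0.607272 +0.744859 = +0.137587;  D = +0.125768+0.055790i
d^4_{-1,-3}: k∈[0..1] ⇒ +0.823710 -0.561297 = +0.262413;  D = -0.194595-0.176050i
d^4_{0,-3}: k∈[0..1] ⇒ -0.785150 +0.321013 = -0.464138;  D = -0.229612-0.403364i
d^4_{1,-3}: k∈[0..1] ⇒ +0.561297 -0.137693 = +0.423603;  D = -0.083992-0.415193i
d^4_{2,-3}: k∈[0..1] ⇒ -0.304539 +0.041504 = -0.263035;  D = +0.031042-0.261197i
d^4_{3,-3}: k∈[0..1] ⇒ +0.121434 -0.007093 = +0.114341;  D = +0.048307-0.103636i
d^4_{4,-3}: single k=0 term ⇒ -0.031374;  D = +0.021479-0.022869i
Y_4^{m'}(θ=2.14,φ=4.8363) and Σ D·Y over m':
  (+0.4482-0.0994i)·(+0.1960-0.1060i)  (+0.4703+0.0470i)·(+0.1464+0.3756i)  (+0.1258+0.0558i)·(-0.2378+0.0602i)  (-0.1946-0.1761i)·(+0.0257+0.2060i)  (-0.2296-0.4034i)·(-0.2921+0.0000i)  (-0.0840-0.4152i)·(-0.0257+0.2060i)  (+0.0310-0.2612i)·(-0.2378-0.0602i)  (+0.0483-0.1036i)·(-0.1464+0.3756i)  (+0.0215-0.0229i)·(+0.1960+0.1060i)
Y_4^-3(R⁻¹ n̂) = +0.296675+0.268790i

Re=0.2967 Im=0.2688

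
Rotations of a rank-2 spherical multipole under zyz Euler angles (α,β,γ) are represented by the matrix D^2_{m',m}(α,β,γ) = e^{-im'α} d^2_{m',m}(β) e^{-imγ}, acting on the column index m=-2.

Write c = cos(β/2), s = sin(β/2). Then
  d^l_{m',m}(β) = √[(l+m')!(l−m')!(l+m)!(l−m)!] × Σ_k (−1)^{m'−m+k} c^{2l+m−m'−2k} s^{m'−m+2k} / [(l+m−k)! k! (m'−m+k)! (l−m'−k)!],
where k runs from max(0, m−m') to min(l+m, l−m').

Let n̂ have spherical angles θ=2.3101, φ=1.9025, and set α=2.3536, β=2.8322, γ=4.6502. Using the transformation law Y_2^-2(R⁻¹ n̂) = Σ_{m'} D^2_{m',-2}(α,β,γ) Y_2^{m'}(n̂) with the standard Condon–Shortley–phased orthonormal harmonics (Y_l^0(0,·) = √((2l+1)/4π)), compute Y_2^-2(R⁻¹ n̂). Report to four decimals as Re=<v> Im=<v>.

Need the full column D^2_{m',-2} for m'=−2..2 at α=2.3536, β=2.8322, γ=4.6502.
cos(β/2)=0.154080, sin(β/2)=0.988058
d^2_{-2,-2}: single k=0 term ⇒ +0.000564;  D = +0.000073+0.000559i
d^2_{-1,-2}: single k=0 term ⇒ -0.007229;  D = -0.004423+0.005717i
d^2_{0,-2}: single k=0 term ⇒ +0.056772;  D = -0.056333+0.007043i
d^2_{1,-2}: single k=0 term ⇒ -0.297252;  D = -0.234166-0.183098i
d^2_{2,-2}: single k=0 term ⇒ +0.953082;  D = -0.113328-0.946321i
Y_2^{m'}(θ=2.3101,φ=1.9025) and Σ D·Y over m':
  (+0.0001+0.0006i)·(-0.1662+0.1299i)  (-0.0044+0.0057i)·(+0.1253+0.3637i)  (-0.0563+0.0070i)·(+0.1141+0.0000i)  (-0.2342-0.1831i)·(-0.1253+0.3637i)  (-0.1133-0.9463i)·(-0.1662-0.1299i)
Y_2^-2(R⁻¹ n̂) = -0.017309+0.109584i

Re=-0.0173 Im=0.1096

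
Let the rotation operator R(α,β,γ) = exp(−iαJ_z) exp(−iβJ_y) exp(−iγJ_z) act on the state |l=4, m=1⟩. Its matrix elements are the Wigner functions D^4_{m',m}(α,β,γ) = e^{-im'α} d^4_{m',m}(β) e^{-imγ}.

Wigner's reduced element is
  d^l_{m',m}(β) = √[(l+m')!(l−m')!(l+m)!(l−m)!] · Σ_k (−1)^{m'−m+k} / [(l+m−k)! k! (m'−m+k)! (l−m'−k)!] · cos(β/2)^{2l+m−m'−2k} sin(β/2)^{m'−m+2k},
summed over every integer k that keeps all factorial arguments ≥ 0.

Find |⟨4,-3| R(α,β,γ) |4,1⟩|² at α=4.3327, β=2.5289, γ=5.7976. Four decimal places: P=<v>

D^4_{-3,1}(4.3327,2.5289,5.7976) = e^{-i·-3·4.3327}·d^4_{-3,1}(2.5289)·e^{-i·1·5.7976}. Compute d first:
Half-angle: c=0.301577, s=0.953442. N=√(1·5040·120·6)=1904.940944
k: max(0,(1)−(-3))=4 … min(4+(1),4−(-3))=5
  k=4: (−1)^0·1904.9409/(144)·0.3016^4·0.9534^4 = +0.090425
  k=5: (−1)^1·1904.9409/(240)·0.3016^2·0.9534^6 = -0.542291
d^4_{-3,1}(2.5289) = +0.090425 -0.542291 = -0.451865
|D^4_{-3,1}|² = |d^4_{-3,1}(β)|² = (-0.451865)² = 0.204182 (the z-rotation phases have unit modulus)

P=0.2042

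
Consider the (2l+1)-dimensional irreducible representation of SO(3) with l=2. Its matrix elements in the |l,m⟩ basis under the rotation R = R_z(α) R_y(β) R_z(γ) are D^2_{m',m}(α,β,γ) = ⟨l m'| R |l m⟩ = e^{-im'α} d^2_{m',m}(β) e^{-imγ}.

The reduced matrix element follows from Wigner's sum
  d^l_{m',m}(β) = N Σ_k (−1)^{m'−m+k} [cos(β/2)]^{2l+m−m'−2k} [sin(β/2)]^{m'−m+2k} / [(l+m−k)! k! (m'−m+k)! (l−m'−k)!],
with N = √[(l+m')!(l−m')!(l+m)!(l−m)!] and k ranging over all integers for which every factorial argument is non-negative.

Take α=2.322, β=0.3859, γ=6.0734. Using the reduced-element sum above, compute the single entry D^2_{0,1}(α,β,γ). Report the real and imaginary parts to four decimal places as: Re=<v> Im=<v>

Split into d^2_{0,1}(β=0.3859) × two z-phases.
With c≡cos(β/2)=0.981443 and s≡sin(β/2)=0.191755, N=[2·2·6·1]^{1/2}=4.898979
k: max(0,(1)−(0))=1 … min(2+(1),2−(0))=2
  k=1: (−1)^0·4.8990/(2)·0.9814^3·0.1918^1 = +0.444035
  k=2: (−1)^1·4.8990/(2)·0.9814^1·0.1918^3 = -0.016950
d^2_{0,1}(0.3859) = +0.444035 -0.016950 = +0.427085
Phases: e^{-i·(0)·2.322}=+1.000000+0.000000i, e^{-i·(1)·6.0734}=+0.978076+0.208250i ⇒ D=+0.417721+0.088940i

Re=0.4177 Im=0.0889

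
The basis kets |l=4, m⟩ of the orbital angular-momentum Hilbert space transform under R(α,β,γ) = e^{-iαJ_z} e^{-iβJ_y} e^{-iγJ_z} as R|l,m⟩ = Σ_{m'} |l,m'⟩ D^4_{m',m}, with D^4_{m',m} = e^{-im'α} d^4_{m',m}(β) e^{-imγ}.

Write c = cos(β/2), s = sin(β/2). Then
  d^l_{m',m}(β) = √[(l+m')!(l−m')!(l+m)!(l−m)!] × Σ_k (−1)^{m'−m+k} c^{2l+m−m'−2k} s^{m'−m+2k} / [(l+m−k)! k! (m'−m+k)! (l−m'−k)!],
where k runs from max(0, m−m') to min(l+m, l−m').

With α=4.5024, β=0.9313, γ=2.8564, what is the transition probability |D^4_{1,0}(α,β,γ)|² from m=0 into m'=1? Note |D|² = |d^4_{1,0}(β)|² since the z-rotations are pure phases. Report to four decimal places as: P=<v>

P=0.0184

D^4_{1,0}(4.5024,0.9313,2.8564) = e^{-i·1·4.5024}·d^4_{1,0}(0.9313)·e^{-i·0·2.8564}. Compute d first:
c=cos(0.9313/2)=0.893530, s=sin(0.9313/2)=0.449004; N=√[120·6·24·24]=643.987578
k∈{0,1,2,3} keeps every argument non-negative
  k=0: (−1)^1·643.9876/(144)·0.8935^7·0.4490^1 = -0.913121
  k=1: (−1)^2·643.9876/(24)·0.8935^5·0.4490^3 = +1.383444
  k=2: (−1)^3·643.9876/(24)·0.8935^3·0.4490^5 = -0.349336
  k=3: (−1)^4·643.9876/(144)·0.8935^1·0.4490^7 = +0.014702
d^4_{1,0}(0.9313) = -0.913121 +1.383444 -0.349336 +0.014702 = +0.135688
|D^4_{1,0}|² = |d^4_{1,0}(β)|² = (+0.135688)² = 0.018411 (the z-rotation phases have unit modulus)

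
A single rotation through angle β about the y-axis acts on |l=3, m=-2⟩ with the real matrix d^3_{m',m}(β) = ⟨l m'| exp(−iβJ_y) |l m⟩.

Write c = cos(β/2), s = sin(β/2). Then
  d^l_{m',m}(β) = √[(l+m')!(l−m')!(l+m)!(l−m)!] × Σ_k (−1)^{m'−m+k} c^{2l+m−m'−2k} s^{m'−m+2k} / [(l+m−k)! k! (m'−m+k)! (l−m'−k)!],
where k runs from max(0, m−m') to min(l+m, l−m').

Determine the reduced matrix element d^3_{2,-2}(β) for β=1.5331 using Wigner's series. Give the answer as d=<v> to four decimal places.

d=0.4892

d^3_{2,-2}(β=1.5331) via Wigner's sum:
With c≡cos(β/2)=0.720308 and s≡sin(β/2)=0.693654, N=[120·1·1·120]^{1/2}=120.000000
k: max(0,(-2)−(2))=0 … min(3+(-2),3−(2))=1
  k=0: (−1)^4·120.0000/(24)·0.7203^2·0.6937^4 = +0.600591
  k=1: (−1)^5·120.0000/(120)·0.7203^0·0.6937^6 = -0.111393
d^3_{2,-2}(1.5331) = +0.600591 -0.111393 = +0.489198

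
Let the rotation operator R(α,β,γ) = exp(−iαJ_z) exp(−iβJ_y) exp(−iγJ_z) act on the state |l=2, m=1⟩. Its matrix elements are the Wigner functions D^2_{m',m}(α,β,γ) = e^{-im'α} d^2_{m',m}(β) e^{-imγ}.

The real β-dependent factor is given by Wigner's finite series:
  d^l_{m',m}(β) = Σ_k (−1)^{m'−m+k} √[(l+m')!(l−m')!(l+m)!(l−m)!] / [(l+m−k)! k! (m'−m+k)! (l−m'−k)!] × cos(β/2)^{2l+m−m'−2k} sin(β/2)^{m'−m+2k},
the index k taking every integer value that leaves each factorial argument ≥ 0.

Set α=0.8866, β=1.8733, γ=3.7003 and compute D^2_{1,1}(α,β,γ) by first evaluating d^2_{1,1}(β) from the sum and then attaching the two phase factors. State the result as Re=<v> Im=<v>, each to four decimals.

D^2_{1,1}(0.8866,1.8733,3.7003) = e^{-i·1·0.8866}·d^2_{1,1}(1.8733)·e^{-i·1·3.7003}. Compute d first:
Half-angle: c=0.592490, s=0.805578. N=√(6·1·6·1)=6.000000
k: max(0,(1)−(1))=0 … min(2+(1),2−(1))=1
  k=0: (−1)^0·6.0000/(6)·0.5925^4·0.8056^0 = +0.123232
  k=1: (−1)^1·6.0000/(2)·0.5925^2·0.8056^2 = -0.683437
d^2_{1,1}(1.8733) = +0.123232 -0.683437 = -0.560205
Phases: e^{-i·(1)·0.8866}=+0.632050-0.774927i, e^{-i·(1)·3.7003}=-0.847941+0.530091i ⇒ D=+0.070115-0.555799i

Re=0.0701 Im=-0.5558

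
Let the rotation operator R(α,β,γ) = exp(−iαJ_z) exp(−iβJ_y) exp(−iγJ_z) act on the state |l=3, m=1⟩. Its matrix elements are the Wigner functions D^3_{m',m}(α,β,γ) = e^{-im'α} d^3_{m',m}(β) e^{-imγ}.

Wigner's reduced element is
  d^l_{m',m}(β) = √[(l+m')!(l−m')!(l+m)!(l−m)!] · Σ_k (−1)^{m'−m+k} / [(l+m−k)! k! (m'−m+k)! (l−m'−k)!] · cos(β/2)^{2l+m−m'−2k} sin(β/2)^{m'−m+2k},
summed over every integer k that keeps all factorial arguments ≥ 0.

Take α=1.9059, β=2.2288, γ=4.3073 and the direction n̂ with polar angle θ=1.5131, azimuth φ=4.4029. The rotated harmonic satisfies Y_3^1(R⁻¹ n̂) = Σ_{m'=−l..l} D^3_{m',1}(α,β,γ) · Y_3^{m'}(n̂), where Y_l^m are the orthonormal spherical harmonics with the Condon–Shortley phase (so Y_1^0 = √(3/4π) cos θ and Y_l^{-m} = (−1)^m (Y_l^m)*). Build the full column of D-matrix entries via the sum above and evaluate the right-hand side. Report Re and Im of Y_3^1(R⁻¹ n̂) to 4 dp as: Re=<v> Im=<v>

Re=0.2866 Im=-0.0672

Need the full column D^3_{m',1} for m'=−3..3 at α=1.9059, β=2.2288, γ=4.3073.
cos(β/2)=0.440716, sin(β/2)=0.897647
d^3_{-3,1}: single k=4 term ⇒ +0.488410;  D = +0.078004+0.482141i
d^3_{-2,1}: k∈[3..4] ⇒ +0.391582 -0.812243 = -0.420660;  D = -0.370068+0.200012i
d^3_{-1,1}: k∈[2..4] ⇒ +0.182389 -1.008856 +0.523157 = -0.303311;  D = +0.223946+0.204562i
d^3_{0,1}: k∈[1..3] ⇒ +0.051700 -0.643435 +0.889767 = +0.298032;  D = -0.117455+0.273911i
d^3_{1,1}: k∈[0..2] ⇒ +0.007327 -0.243185 +0.756642 = +0.520785;  D = +0.519510+0.036418i
d^3_{2,1}: k∈[0..1] ⇒ -0.047195 +0.391582 = +0.344387;  D = -0.090237-0.332354i
d^3_{3,1}: single k=0 term ⇒ +0.117731;  D = -0.097153+0.066498i
Y_3^{m'}(θ=1.5131,φ=4.4029) and Σ D·Y over m':
  (+0.0780+0.4821i)·(+0.3324-0.2487i)  (-0.3701+0.2000i)·(-0.0478-0.0341i)  (+0.2239+0.2046i)·(+0.0966-0.3022i)  (-0.1175+0.2739i)·(-0.0642+0.0000i)  (+0.5195+0.0364i)·(-0.0966-0.3022i)  (-0.0902-0.3324i)·(-0.0478+0.0341i)  (-0.0972+0.0665i)·(-0.3324-0.2487i)
Y_3^1(R⁻¹ n̂) = +0.286635-0.067219i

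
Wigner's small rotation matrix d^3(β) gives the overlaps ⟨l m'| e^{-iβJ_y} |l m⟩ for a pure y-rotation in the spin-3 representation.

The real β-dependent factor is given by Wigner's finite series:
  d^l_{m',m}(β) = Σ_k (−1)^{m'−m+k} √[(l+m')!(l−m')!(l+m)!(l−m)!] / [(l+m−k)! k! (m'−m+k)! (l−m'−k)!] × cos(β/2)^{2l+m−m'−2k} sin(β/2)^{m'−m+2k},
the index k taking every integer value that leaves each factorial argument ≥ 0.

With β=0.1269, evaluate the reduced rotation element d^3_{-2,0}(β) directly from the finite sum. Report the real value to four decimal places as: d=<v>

d=0.0218

d^3_{-2,0}(β=0.1269) via Wigner's sum:
c=cos(0.1269/2)=0.997988, s=sin(0.1269/2)=0.063407; N=√[1·120·6·6]=65.726707
The bounds max(0,m−m')=2 and min(l+m,l−m')=3 give 2 terms
  k=2: (−1)^0·65.7267/(12)·0.9980^4·0.0634^2 = +0.021844
  k=3: (−1)^1·65.7267/(12)·0.9980^2·0.0634^4 = -0.000088
d^3_{-2,0}(0.1269) = +0.021844 -0.000088 = +0.021756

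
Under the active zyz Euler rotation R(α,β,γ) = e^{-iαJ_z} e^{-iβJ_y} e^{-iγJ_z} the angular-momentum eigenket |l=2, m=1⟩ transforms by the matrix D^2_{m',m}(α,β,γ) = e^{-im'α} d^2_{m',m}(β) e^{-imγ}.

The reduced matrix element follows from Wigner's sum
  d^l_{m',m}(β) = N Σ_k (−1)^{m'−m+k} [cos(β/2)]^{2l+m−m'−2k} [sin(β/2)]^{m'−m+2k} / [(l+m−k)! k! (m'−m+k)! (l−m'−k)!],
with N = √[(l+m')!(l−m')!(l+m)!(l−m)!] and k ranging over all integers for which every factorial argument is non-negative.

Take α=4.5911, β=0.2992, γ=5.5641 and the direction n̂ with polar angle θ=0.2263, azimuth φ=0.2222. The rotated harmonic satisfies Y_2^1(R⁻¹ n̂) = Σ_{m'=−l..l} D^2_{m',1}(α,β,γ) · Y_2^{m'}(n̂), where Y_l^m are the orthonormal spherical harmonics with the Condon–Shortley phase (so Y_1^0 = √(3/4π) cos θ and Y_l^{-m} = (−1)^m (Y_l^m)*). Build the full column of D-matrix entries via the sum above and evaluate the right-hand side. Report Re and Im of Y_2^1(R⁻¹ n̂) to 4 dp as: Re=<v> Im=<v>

Re=0.2876 Im=0.0546

Need the full column D^2_{m',1} for m'=−2..2 at α=4.5911, β=0.2992, γ=5.5641.
cos(β/2)=0.988831, sin(β/2)=0.149043
d^2_{-2,1}: single k=3 term ⇒ +0.006548;  D = -0.005818-0.003003i
d^2_{-1,1}: k∈[2..3] ⇒ +0.065161 -0.000493 = +0.064667;  D = +0.036396-0.053453i
d^2_{0,1}: k∈[1..2] ⇒ +0.352982 -0.008019 = +0.344962;  D = +0.259553+0.227226i
d^2_{1,1}: k∈[0..1] ⇒ +0.956066 -0.065161 = +0.890905;  D = -0.663629+0.594398i
d^2_{2,1}: single k=0 term ⇒ -0.288208;  D = +0.164900+0.236372i
Y_2^{m'}(θ=0.2263,φ=0.2222) and Σ D·Y over m':
  (-0.0058-0.0030i)·(+0.0176-0.0084i)  (+0.0364-0.0535i)·(+0.1648-0.0372i)  (+0.2596+0.2272i)·(+0.5831+0.0000i)  (-0.6636+0.5944i)·(-0.1648-0.0372i)  (+0.1649+0.2364i)·(+0.0176+0.0084i)
Y_2^1(R⁻¹ n̂) = +0.287628+0.054636i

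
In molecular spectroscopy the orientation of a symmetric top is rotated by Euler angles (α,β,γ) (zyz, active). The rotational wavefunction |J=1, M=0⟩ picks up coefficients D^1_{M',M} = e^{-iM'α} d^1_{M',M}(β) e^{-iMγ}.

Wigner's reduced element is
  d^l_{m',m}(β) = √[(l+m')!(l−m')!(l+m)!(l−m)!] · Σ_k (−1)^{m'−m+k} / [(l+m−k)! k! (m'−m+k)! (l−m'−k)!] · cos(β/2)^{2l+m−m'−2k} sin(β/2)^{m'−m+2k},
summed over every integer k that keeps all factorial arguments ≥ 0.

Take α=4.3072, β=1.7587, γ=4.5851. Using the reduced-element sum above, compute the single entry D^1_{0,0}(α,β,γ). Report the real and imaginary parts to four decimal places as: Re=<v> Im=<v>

Re=-0.1868 Im=0.0000

Split into d^1_{0,0}(β=1.7587) × two z-phases.
With c≡cos(β/2)=0.637652 and s≡sin(β/2)=0.770325, N=[1·1·1·1]^{1/2}=1.000000
The bounds max(0,m−m')=0 and min(l+m,l−m')=1 give 2 terms
  k=0: (−1)^0·1.0000/(1)·0.6377^2·0.7703^0 = +0.406600
  k=1: (−1)^1·1.0000/(1)·0.6377^0·0.7703^2 = -0.593400
d^1_{0,0}(1.7587) = +0.406600 -0.593400 = -0.186800
D = (+1.000000+0.000000i)·(-0.186800)·(+1.000000+0.000000i) = -0.186800+0.000000i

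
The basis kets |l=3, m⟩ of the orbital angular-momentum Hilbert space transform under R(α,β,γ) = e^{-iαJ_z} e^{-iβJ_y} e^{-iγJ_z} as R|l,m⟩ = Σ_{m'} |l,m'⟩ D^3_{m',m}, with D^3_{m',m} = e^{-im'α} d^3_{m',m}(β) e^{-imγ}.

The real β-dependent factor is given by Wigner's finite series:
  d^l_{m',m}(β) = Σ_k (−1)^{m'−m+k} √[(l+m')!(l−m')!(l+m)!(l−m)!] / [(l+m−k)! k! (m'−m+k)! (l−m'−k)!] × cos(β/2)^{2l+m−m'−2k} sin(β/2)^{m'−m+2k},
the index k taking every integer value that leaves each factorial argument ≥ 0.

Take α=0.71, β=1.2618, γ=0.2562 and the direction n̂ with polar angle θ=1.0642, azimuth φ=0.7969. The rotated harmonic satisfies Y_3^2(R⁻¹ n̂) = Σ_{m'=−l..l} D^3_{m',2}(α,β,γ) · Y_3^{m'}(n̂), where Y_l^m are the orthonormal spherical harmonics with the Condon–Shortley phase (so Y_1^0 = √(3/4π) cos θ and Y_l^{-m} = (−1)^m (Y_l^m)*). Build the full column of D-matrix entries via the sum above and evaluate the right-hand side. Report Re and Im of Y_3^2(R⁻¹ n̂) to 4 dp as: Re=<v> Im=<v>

Need the full column D^3_{m',2} for m'=−3..3 at α=0.71, β=1.2618, γ=0.2562.
cos(β/2)=0.807497, sin(β/2)=0.589872
d^3_{-3,2}: single k=5 term ⇒ +0.141255;  D = -0.006609+0.141101i
d^3_{-2,2}: k∈[4..5] ⇒ +0.394714 -0.042126 = +0.352588;  D = +0.217067+0.277849i
d^3_{-1,2}: k∈[3..4] ⇒ +0.683479 -0.182360 = +0.501120;  D = +0.491368+0.098378i
d^3_{0,2}: k∈[2..3] ⇒ +0.810288 -0.432387 = +0.377901;  D = +0.329367-0.185274i
d^3_{1,2}: k∈[1..2] ⇒ +0.640416 -0.683479 = -0.043064;  D = -0.014702+0.040476i
d^3_{2,2}: k∈[0..1] ⇒ +0.277233 -0.739688 = -0.462455;  D = +0.163605+0.432548i
d^3_{3,2}: single k=0 term ⇒ -0.496064;  D = +0.435529+0.237474i
Y_3^{m'}(θ=1.0642,φ=0.7969) and Σ D·Y over m':
  (-0.0066+0.1411i)·(-0.2039-0.1903i)  (+0.2171+0.2778i)·(-0.0087-0.3790i)  (+0.4914+0.0984i)·(+0.0350-0.0358i)  (+0.3294-0.1853i)·(-0.3301+0.0000i)  (-0.0147+0.0405i)·(-0.0350-0.0358i)  (+0.1636+0.4325i)·(-0.0087+0.3790i)  (+0.4355+0.2375i)·(+0.2039-0.1903i)
Y_3^2(R⁻¹ n̂) = +0.014216-0.042321i

Re=0.0142 Im=-0.0423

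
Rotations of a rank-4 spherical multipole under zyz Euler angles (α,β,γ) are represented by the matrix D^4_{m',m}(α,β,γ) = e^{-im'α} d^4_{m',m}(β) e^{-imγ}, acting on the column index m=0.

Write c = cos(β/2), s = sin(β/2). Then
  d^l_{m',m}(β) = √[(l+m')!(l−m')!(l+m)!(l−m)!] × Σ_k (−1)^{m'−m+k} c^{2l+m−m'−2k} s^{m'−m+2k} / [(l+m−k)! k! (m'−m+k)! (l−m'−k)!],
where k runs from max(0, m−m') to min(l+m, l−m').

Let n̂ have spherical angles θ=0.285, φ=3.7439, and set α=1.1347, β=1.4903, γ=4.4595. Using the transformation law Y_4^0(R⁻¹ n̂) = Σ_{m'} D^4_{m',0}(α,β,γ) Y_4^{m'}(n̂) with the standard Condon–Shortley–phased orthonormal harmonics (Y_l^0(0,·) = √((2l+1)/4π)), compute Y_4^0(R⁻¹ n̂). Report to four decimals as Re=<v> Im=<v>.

Need the full column D^4_{m',0} for m'=−4..4 at α=1.1347, β=1.4903, γ=4.4595.
cos(β/2)=0.734986, sin(β/2)=0.678082
d^4_{-4,0}: single k=4 term ⇒ +0.516172;  D = -0.089153-0.508415i
d^4_{-3,0}: k∈[3..4] ⇒ +0.791237 -0.673462 = +0.117776;  D = -0.113741-0.030563i
d^4_{-2,0}: k∈[2..4] ⇒ +0.687640 -1.560759 +0.498165 = -0.374954;  D = +0.241151-0.287118i
d^4_{-1,0}: k∈[1..4] ⇒ +0.351359 -1.794357 +1.527267 -0.216656 = -0.132386;  D = -0.055921-0.119996i
d^4_{0,0}: k∈[0..4] ⇒ +0.085160 -1.159737 +2.220999 -0.840179 +0.044695 = +0.350937;  D = +0.350937+0.000000i
d^4_{1,0}: k∈[0..3] ⇒ -0.351359 +1.794357 -1.527267 +0.216656 = +0.132386;  D = +0.055921-0.119996i
d^4_{2,0}: k∈[0..2] ⇒ +0.687640 -1.560759 +0.498165 = -0.374954;  D = +0.241151+0.287118i
d^4_{3,0}: k∈[0..1] ⇒ -0.791237 +0.673462 = -0.117776;  D = +0.113741-0.030563i
d^4_{4,0}: single k=0 term ⇒ +0.516172;  D = -0.089153+0.508415i
Y_4^{m'}(θ=0.285,φ=3.7439) and Σ D·Y over m':
  (-0.0892-0.5084i)·(-0.0021-0.0018i)  (-0.1137-0.0306i)·(+0.0062+0.0260i)  (+0.2412-0.2871i)·(+0.0516-0.1345i)  (-0.0559-0.1200i)·(-0.3625+0.2493i)  (+0.3509+0.0000i)·(+0.5349+0.0000i)  (+0.0559-0.1200i)·(+0.3625+0.2493i)  (+0.2412+0.2871i)·(+0.0516+0.1345i)  (+0.1137-0.0306i)·(-0.0062+0.0260i)  (-0.0892+0.5084i)·(-0.0021+0.0018i)
Y_4^0(R⁻¹ n̂) = +0.234392-0.000000i

Re=0.2344 Im=0.0000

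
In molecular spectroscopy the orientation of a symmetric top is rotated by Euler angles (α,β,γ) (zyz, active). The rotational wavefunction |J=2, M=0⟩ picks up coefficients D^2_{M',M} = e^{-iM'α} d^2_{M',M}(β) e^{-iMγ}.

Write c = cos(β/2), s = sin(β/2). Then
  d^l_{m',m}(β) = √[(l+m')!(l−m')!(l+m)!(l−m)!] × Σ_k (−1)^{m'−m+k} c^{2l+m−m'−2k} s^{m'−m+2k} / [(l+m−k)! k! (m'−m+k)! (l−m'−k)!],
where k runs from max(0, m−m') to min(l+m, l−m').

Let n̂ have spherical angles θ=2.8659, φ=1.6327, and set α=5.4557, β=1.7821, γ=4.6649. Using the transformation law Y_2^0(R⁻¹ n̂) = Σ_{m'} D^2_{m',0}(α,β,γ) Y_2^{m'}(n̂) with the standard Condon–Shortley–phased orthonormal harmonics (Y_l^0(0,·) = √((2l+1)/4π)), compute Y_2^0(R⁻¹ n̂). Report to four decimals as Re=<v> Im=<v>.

Re=-0.3154 Im=0.0000

Need the full column D^2_{m',0} for m'=−2..2 at α=5.4557, β=1.7821, γ=4.6649.
cos(β/2)=0.628596, sin(β/2)=0.777732
d^2_{-2,0}: single k=2 term ⇒ +0.585435;  D = -0.049220-0.583362i
d^2_{-1,0}: k∈[1..2] ⇒ +0.473173 -0.724331 = -0.251158;  D = -0.169966+0.184911i
d^2_{0,0}: k∈[0..2] ⇒ +0.156130 -0.956011 +0.365865 = -0.434017;  D = -0.434017+0.000000i
d^2_{1,0}: k∈[0..1] ⇒ -0.473173 +0.724331 = +0.251158;  D = +0.169966+0.184911i
d^2_{2,0}: single k=0 term ⇒ +0.585435;  D = -0.049220+0.583362i
Y_2^{m'}(θ=2.8659,φ=1.6327) and Σ D·Y over m':
  (-0.0492-0.5834i)·(-0.0284+0.0035i)  (-0.1700+0.1849i)·(+0.0125+0.2020i)  (-0.4340+0.0000i)·(+0.5607+0.0000i)  (+0.1700+0.1849i)·(-0.0125+0.2020i)  (-0.0492+0.5834i)·(-0.0284-0.0035i)
Y_2^0(R⁻¹ n̂) = -0.315369+0.000000i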